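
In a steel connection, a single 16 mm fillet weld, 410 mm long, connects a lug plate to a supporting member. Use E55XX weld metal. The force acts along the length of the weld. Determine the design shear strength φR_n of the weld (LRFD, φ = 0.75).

E55XX → F_EXX = 550 MPa.
Effective throat t_e = 0.707 × 16 = 11.31 mm.
Total length L = 410 mm; A_we = 11.31 × 410 = 4638 mm².
F_nw = 0.6 F_EXX = 0.6 × 550 = 330 MPa.
φR_n = 0.75 × 330 × 4638 × 10⁻³ = 1148 kN.

φR_n ≈ 1150 kN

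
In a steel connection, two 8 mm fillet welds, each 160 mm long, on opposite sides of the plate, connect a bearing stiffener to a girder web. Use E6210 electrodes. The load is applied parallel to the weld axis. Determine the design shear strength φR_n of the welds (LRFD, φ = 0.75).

E62XX → F_EXX = 620 MPa.
Effective throat t_e = 0.707 × 8 = 5.656 mm.
Total length L = 320 mm; A_we = 5.656 × 320 = 1810 mm².
F_nw = 0.6 F_EXX = 0.6 × 620 = 372 MPa.
φR_n = 0.75 × 372 × 1810 × 10⁻³ = 505 kN.

φR_n ≈ 505 kN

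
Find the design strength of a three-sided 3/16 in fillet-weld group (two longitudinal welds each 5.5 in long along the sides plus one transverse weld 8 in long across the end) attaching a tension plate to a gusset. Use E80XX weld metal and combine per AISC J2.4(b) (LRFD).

E80XX → F_EXX = 80 ksi.
t_e = 0.707 × 0.1875 = 0.1326 in.
R_nwl = 0.6 × 80 × 0.1326 × 11 = 69.99 kip (longitudinal, 2 welds).
R_nwt = 0.6 × 80 × 0.1326 × 8 = 50.9 kip (transverse, base value).
(i) R_nwl + R_nwt = 120.9 kip; (ii) 0.85 R_nwl + 1.5 R_nwt = 135.9 kip.
R_n = max = 135.9 kip [governs: (ii)]; φR_n = 101.9 kip.

φR_n ≈ 102 kip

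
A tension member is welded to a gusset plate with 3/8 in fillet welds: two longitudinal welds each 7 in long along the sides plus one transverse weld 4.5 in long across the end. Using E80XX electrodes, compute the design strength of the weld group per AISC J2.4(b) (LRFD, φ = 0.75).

E80XX → F_EXX = 80 ksi.
t_e = 0.707 × 0.375 = 0.2651 in.
R_nwl = 0.6 × 80 × 0.2651 × 14 = 178.2 kips (longitudinal, 2 welds).
R_nwt = 0.6 × 80 × 0.2651 × 4.5 = 57.27 kips (transverse, base value).
(i) R_nwl + R_nwt = 235.4 kips; (ii) 0.85 R_nwl + 1.5 R_nwt = 237.3 kips.
R_n = max = 237.3 kips [governs: (ii)]; φR_n = 178 kips.

φR_n ≈ 178 kips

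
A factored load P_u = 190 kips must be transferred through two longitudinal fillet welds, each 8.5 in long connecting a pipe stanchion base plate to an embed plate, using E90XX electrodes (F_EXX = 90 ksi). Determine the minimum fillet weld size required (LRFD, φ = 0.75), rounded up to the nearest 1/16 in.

w = 7/16 in

Total weld length L = 17 in.
Required throat t_e = P_u / (φ × 0.6 F_EXX × L) = 190 / (0.75 × 0.6 × 90 × 17) = 0.276 in.
Required leg w = t_e / 0.707 = 0.3903 in → use 7/16 in.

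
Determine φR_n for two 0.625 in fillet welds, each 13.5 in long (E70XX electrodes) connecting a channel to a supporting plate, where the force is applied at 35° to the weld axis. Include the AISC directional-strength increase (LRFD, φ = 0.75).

E70XX → F_EXX = 70 ksi.
t_e = 0.707 × 0.625 = 0.4419 in; A_we = 0.4419 × 27 = 11.93 in².
Directional factor: 1.0 + 0.5 sin^1.5(35°) = 1.217.
F_nw = 0.6 × 70 × 1.217 = 51.12 ksi.
φR_n = 0.75 × 51.12 × 11.93 = 457.4 kips.

φR_n ≈ 457 kips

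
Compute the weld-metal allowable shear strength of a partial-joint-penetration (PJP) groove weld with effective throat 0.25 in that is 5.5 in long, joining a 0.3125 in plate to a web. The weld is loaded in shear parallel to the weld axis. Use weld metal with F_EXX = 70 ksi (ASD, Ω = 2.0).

Effective throat (given) t_e = 0.25 in.
A_we = 0.25 × 5.5 = 1.375 in².
F_nw = 0.6 F_EXX = 42 ksi.
R_n/Ω = (42 × 1.375) / 2.0 = 28.88 kip.

R_n/Ω ≈ 28.9 kip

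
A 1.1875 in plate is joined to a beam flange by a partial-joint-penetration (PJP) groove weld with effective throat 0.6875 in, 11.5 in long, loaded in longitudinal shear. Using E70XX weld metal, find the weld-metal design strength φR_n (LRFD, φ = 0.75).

φR_n ≈ 249 kips

E70XX → F_EXX = 70 ksi.
Effective throat (given) t_e = 0.6875 in.
A_we = 0.6875 × 11.5 = 7.906 in².
F_nw = 0.6 F_EXX = 42 ksi.
φR_n = 0.75 × 42 × 7.906 = 249 kips.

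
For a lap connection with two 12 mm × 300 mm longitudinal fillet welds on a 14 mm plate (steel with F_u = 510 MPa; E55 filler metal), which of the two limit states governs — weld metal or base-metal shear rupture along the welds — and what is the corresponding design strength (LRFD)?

E55XX → F_EXX = 550 MPa.
t_e = 0.707 × 12 = 8.484 mm; L = 600 mm.
Weld metal: φR_n = 0.75 × 0.6 × 550 × 8.484 × 600 × 10⁻³ = 1260 kN.
Base metal (shear rupture): φR_n = 0.75 × 0.6 × 510 × 14 × 600 × 10⁻³ = 1928 kN.
Governing: weld metal.

φR_n ≈ 1260 kN (weld metal governs)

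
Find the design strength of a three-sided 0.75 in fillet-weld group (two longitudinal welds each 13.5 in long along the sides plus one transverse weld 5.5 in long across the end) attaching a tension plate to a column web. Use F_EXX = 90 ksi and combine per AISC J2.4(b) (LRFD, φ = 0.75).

φR_n ≈ 698 kip

t_e = 0.707 × 0.75 = 0.5302 in.
R_nwl = 0.6 × 90 × 0.5302 × 27 = 773.1 kip (longitudinal, 2 welds).
R_nwt = 0.6 × 90 × 0.5302 × 5.5 = 157.5 kip (transverse, base value).
(i) R_nwl + R_nwt = 930.6 kip; (ii) 0.85 R_nwl + 1.5 R_nwt = 893.4 kip.
R_n = max = 930.6 kip [governs: (i)]; φR_n = 697.9 kip.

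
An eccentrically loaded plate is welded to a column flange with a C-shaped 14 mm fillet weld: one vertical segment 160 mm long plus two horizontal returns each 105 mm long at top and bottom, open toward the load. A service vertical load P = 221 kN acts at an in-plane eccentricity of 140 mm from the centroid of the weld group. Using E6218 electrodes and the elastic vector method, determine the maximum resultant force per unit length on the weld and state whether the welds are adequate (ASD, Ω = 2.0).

E62XX → F_EXX = 620 MPa.
Total weld length L_w = 370 mm. Treat welds as unit-width lines.
Centroid: x̄ = 2×105×52.5 / 370 = 29.8 mm from the vertical weld.
Polar moment about centroid: J = I_x + I_y = [160³/12 + 2×105×80²] + [160×29.8² + 2(105³/12 + 105×22.7²)] = 2129000 mm³.
Direct shear f_v = P/L_w = 221×10³ / 370 = 597.3 N/mm (vertical).
Torsion M = P·e = 221×10³ × 140 = 30940000 N·mm.
Critical point at (x, y) = (75.2, 80) from centroid. f_tx = M·y/J = 1163 N/mm; f_ty = M·x/J = 1093 N/mm.
Resultant f_max = √[f_tx² + (f_v + f_ty)²] = √[1163² + (597.3 + 1093)²] = 2052 N/mm.
Capacity per unit length: r_n/Ω = (1/2.0) × 0.6 × 620 × (0.707 × 14) = 1841 N/mm.
2052 > 1841 → NOT adequate.

f_max ≈ 2050 N/mm; NOT adequate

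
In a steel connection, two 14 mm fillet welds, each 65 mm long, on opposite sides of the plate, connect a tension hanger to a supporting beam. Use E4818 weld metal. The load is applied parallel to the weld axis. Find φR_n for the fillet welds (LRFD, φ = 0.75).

E48XX → F_EXX = 480 MPa.
Effective throat t_e = 0.707 × 14 = 9.898 mm.
Total length L = 130 mm; A_we = 9.898 × 130 = 1287 mm².
F_nw = 0.6 F_EXX = 0.6 × 480 = 288 MPa.
φR_n = 0.75 × 288 × 1287 × 10⁻³ = 277.9 kN.

φR_n ≈ 278 kN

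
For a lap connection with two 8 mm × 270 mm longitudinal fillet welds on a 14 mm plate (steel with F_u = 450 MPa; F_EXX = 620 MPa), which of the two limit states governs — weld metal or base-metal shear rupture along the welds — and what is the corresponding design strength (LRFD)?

t_e = 0.707 × 8 = 5.656 mm; L = 540 mm.
Weld metal: φR_n = 0.75 × 0.6 × 620 × 5.656 × 540 × 10⁻³ = 852.1 kN.
Base metal (shear rupture): φR_n = 0.75 × 0.6 × 450 × 14 × 540 × 10⁻³ = 1531 kN.
Governing: weld metal.

φR_n ≈ 852 kN (weld metal governs)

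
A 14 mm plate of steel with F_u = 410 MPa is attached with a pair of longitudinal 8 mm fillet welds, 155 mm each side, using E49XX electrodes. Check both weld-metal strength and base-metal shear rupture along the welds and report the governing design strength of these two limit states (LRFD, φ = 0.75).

φR_n ≈ 387 kN (weld metal governs)

E49XX → F_EXX = 490 MPa.
t_e = 0.707 × 8 = 5.656 mm; L = 310 mm.
Weld metal: φR_n = 0.75 × 0.6 × 490 × 5.656 × 310 × 10⁻³ = 386.6 kN.
Base metal (shear rupture): φR_n = 0.75 × 0.6 × 410 × 14 × 310 × 10⁻³ = 800.7 kN.
Governing: weld metal.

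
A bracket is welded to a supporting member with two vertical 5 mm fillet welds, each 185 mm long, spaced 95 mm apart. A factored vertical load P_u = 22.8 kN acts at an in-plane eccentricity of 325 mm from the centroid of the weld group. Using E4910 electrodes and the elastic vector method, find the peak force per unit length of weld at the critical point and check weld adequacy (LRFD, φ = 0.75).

f_max ≈ 439 N/mm; adequate

E49XX → F_EXX = 490 MPa.
Total weld length L_w = 370 mm. Treat welds as unit-width lines.
Polar moment about centroid: J = 2[d³/12 + d(b/2)²] = 2[185³/12 + 185×47.5²] = 1890000 mm³.
Direct shear f_v = P/L_w = 22.8×10³ / 370 = 61.62 N/mm (vertical).
Torsion M = P·e = 22.8×10³ × 325 = 7410000 N·mm.
Critical point at (x, y) = (47.5, 92.5) from centroid. f_tx = M·y/J = 362.6 N/mm; f_ty = M·x/J = 186.2 N/mm.
Resultant f_max = √[f_tx² + (f_v + f_ty)²] = √[362.6² + (61.62 + 186.2)²] = 439.2 N/mm.
Capacity per unit length: φr_n = 0.75 × 0.6 × 490 × (0.707 × 5) = 779.5 N/mm.
439.2 ≤ 779.5 → adequate.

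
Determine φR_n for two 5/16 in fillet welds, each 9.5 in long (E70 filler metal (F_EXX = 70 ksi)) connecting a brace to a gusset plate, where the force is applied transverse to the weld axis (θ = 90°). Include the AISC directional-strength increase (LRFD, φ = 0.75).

t_e = 0.707 × 0.3125 = 0.2209 in; A_we = 0.2209 × 19 = 4.198 in².
Directional factor: 1.0 + 0.5 sin^1.5(90°) = 1.5.
F_nw = 0.6 × 70 × 1.5 = 63 ksi.
φR_n = 0.75 × 63 × 4.198 = 198.3 kip.

φR_n ≈ 198 kip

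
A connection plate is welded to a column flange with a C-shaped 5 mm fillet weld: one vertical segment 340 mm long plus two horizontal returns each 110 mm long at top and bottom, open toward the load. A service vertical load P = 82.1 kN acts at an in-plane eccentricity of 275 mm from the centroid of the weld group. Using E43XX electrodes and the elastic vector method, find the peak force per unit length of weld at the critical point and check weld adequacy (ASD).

f_max ≈ 506 N/mm; NOT adequate

E43XX → F_EXX = 430 MPa.
Total weld length L_w = 560 mm. Treat welds as unit-width lines.
Centroid: x̄ = 2×110×55 / 560 = 21.61 mm from the vertical weld.
Polar moment about centroid: J = I_x + I_y = [340³/12 + 2×110×170²] + [340×21.61² + 2(110³/12 + 110×33.39²)] = 10260000 mm³.
Direct shear f_v = P/L_w = 82.1×10³ / 560 = 146.6 N/mm (vertical).
Torsion M = P·e = 82.1×10³ × 275 = 22578000 N·mm.
Critical point at (x, y) = (88.39, 170) from centroid. f_tx = M·y/J = 374.1 N/mm; f_ty = M·x/J = 194.5 N/mm.
Resultant f_max = √[f_tx² + (f_v + f_ty)²] = √[374.1² + (146.6 + 194.5)²] = 506.3 N/mm.
Capacity per unit length: r_n/Ω = (1/2.0) × 0.6 × 430 × (0.707 × 5) = 456 N/mm.
506.3 > 456 → NOT adequate.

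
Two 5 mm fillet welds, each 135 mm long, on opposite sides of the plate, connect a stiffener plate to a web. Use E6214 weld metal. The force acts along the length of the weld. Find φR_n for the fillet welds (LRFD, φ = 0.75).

E62XX → F_EXX = 620 MPa.
Effective throat t_e = 0.707 × 5 = 3.535 mm.
Total length L = 270 mm; A_we = 3.535 × 270 = 954.4 mm².
F_nw = 0.6 F_EXX = 0.6 × 620 = 372 MPa.
φR_n = 0.75 × 372 × 954.4 × 10⁻³ = 266.3 kN.

φR_n ≈ 266 kN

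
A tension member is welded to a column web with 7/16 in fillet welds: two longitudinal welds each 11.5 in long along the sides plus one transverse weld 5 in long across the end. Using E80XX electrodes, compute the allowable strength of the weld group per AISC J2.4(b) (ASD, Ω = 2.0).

E80XX → F_EXX = 80 ksi.
t_e = 0.707 × 0.4375 = 0.3093 in.
R_nwl = 0.6 × 80 × 0.3093 × 23 = 341.5 kips (longitudinal, 2 welds).
R_nwt = 0.6 × 80 × 0.3093 × 5 = 74.23 kips (transverse, base value).
(i) R_nwl + R_nwt = 415.7 kips; (ii) 0.85 R_nwl + 1.5 R_nwt = 401.6 kips.
R_n = max = 415.7 kips [governs: (i)]; R_n/Ω = 207.9 kips.

R_n/Ω ≈ 208 kips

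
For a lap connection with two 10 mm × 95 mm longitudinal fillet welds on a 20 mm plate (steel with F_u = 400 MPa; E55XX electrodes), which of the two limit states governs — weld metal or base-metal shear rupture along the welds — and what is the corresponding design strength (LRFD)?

E55XX → F_EXX = 550 MPa.
t_e = 0.707 × 10 = 7.07 mm; L = 190 mm.
Weld metal: φR_n = 0.75 × 0.6 × 550 × 7.07 × 190 × 10⁻³ = 332.5 kN.
Base metal (shear rupture): φR_n = 0.75 × 0.6 × 400 × 20 × 190 × 10⁻³ = 684 kN.
Governing: weld metal.

φR_n ≈ 332 kN (weld metal governs)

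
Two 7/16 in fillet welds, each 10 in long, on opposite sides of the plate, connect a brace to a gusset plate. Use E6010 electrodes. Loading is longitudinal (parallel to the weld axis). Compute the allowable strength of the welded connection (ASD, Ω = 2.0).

E60XX → F_EXX = 60 ksi.
Effective throat t_e = 0.707 × 0.4375 = 0.3093 in.
Total length L = 20 in; A_we = 0.3093 × 20 = 6.186 in².
F_nw = 0.6 F_EXX = 0.6 × 60 = 36 ksi.
R_n = 36 × 6.186 = 222.7 kip; R_n/Ω = 222.7/2.0 = 111.4 kip.

R_n/Ω ≈ 111 kip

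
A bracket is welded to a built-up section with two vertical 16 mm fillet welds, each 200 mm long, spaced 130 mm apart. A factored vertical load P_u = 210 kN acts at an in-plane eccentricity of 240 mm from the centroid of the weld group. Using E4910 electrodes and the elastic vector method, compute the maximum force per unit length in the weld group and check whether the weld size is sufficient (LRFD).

f_max ≈ 2320 N/mm; adequate

E49XX → F_EXX = 490 MPa.
Total weld length L_w = 400 mm. Treat welds as unit-width lines.
Polar moment about centroid: J = 2[d³/12 + d(b/2)²] = 2[200³/12 + 200×65²] = 3023000 mm³.
Direct shear f_v = P/L_w = 210×10³ / 400 = 525 N/mm (vertical).
Torsion M = P·e = 210×10³ × 240 = 50400000 N·mm.
Critical point at (x, y) = (65, 100) from centroid. f_tx = M·y/J = 1667 N/mm; f_ty = M·x/J = 1084 N/mm.
Resultant f_max = √[f_tx² + (f_v + f_ty)²] = √[1667² + (525 + 1084)²] = 2317 N/mm.
Capacity per unit length: φr_n = 0.75 × 0.6 × 490 × (0.707 × 16) = 2494 N/mm.
2317 ≤ 2494 → adequate.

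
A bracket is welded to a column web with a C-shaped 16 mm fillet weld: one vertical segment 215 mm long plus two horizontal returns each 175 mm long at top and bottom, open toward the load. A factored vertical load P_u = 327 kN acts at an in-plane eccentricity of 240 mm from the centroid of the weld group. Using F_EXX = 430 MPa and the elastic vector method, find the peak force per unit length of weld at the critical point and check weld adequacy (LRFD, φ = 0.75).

f_max ≈ 2330 N/mm; NOT adequate

Total weld length L_w = 565 mm. Treat welds as unit-width lines.
Centroid: x̄ = 2×175×87.5 / 565 = 54.2 mm from the vertical weld.
Polar moment about centroid: J = I_x + I_y = [215³/12 + 2×175×107.5²] + [215×54.2² + 2(175³/12 + 175×33.3²)] = 6786000 mm³.
Direct shear f_v = P/L_w = 327×10³ / 565 = 578.8 N/mm (vertical).
Torsion M = P·e = 327×10³ × 240 = 78480000 N·mm.
Critical point at (x, y) = (120.8, 107.5) from centroid. f_tx = M·y/J = 1243 N/mm; f_ty = M·x/J = 1397 N/mm.
Resultant f_max = √[f_tx² + (f_v + f_ty)²] = √[1243² + (578.8 + 1397)²] = 2334 N/mm.
Capacity per unit length: φr_n = 0.75 × 0.6 × 430 × (0.707 × 16) = 2189 N/mm.
2334 > 2189 → NOT adequate.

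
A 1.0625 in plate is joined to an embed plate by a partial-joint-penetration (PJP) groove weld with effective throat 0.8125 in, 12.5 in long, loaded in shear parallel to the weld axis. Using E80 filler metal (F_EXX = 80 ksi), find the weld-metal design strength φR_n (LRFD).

φR_n ≈ 366 kips

Effective throat (given) t_e = 0.8125 in.
A_we = 0.8125 × 12.5 = 10.16 in².
F_nw = 0.6 F_EXX = 48 ksi.
φR_n = 0.75 × 48 × 10.16 = 365.6 kips.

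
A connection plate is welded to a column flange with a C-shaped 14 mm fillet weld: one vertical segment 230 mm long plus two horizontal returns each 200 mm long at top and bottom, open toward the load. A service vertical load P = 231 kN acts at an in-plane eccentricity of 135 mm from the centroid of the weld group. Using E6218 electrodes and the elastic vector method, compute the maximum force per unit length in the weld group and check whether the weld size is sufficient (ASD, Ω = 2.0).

E62XX → F_EXX = 620 MPa.
Total weld length L_w = 630 mm. Treat welds as unit-width lines.
Centroid: x̄ = 2×200×100 / 630 = 63.49 mm from the vertical weld.
Polar moment about centroid: J = I_x + I_y = [230³/12 + 2×200×115²] + [230×63.49² + 2(200³/12 + 200×36.51²)] = 9098000 mm³.
Direct shear f_v = P/L_w = 231×10³ / 630 = 366.7 N/mm (vertical).
Torsion M = P·e = 231×10³ × 135 = 31185000 N·mm.
Critical point at (x, y) = (136.5, 115) from centroid. f_tx = M·y/J = 394.2 N/mm; f_ty = M·x/J = 467.9 N/mm.
Resultant f_max = √[f_tx² + (f_v + f_ty)²] = √[394.2² + (366.7 + 467.9)²] = 923 N/mm.
Capacity per unit length: r_n/Ω = (1/2.0) × 0.6 × 620 × (0.707 × 14) = 1841 N/mm.
923 ≤ 1841 → adequate.

f_max ≈ 923 N/mm; adequate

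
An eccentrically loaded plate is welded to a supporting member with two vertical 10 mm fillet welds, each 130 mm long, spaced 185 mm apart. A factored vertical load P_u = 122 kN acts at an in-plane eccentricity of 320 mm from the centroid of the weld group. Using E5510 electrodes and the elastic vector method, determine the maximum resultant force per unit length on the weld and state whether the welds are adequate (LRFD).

E55XX → F_EXX = 550 MPa.
Total weld length L_w = 260 mm. Treat welds as unit-width lines.
Polar moment about centroid: J = 2[d³/12 + d(b/2)²] = 2[130³/12 + 130×92.5²] = 2591000 mm³.
Direct shear f_v = P/L_w = 122×10³ / 260 = 469.2 N/mm (vertical).
Torsion M = P·e = 122×10³ × 320 = 39040000 N·mm.
Critical point at (x, y) = (92.5, 65) from centroid. f_tx = M·y/J = 979.5 N/mm; f_ty = M·x/J = 1394 N/mm.
Resultant f_max = √[f_tx² + (f_v + f_ty)²] = √[979.5² + (469.2 + 1394)²] = 2105 N/mm.
Capacity per unit length: φr_n = 0.75 × 0.6 × 550 × (0.707 × 10) = 1750 N/mm.
2105 > 1750 → NOT adequate.

f_max ≈ 2100 N/mm; NOT adequate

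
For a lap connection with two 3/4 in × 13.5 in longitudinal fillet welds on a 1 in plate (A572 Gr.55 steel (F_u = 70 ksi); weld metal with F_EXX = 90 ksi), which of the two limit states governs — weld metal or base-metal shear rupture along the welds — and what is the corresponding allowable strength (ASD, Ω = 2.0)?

R_n/Ω ≈ 387 kip (weld metal governs)

t_e = 0.707 × 0.75 = 0.5302 in; L = 27 in.
Weld metal: R_n/Ω = (1/2.0) × 0.6 × 90 × 0.5302 × 27 = 386.6 kip.
Base metal (shear rupture): R_n/Ω = (1/2.0) × 0.6 × 70 × 1 × 27 = 567 kip.
Governing: weld metal.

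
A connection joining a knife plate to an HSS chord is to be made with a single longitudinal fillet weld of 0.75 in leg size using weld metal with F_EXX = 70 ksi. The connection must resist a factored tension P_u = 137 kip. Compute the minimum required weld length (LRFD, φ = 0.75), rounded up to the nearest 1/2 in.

Throat t_e = 0.707 × 0.75 = 0.5302 in.
φr_n = 0.75 × 0.6 × 70 × 0.5302 = 16.7 kip/in.
L_req = P_u / φr_n = 137 / 16.7 = 8.202 in total.
Round up → use L = 8.5 in.

L = 8.5 in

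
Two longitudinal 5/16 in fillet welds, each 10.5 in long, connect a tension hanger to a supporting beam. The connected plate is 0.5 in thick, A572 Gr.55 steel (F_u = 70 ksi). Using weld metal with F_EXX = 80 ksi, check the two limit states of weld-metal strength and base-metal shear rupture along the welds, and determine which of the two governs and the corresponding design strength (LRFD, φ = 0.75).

t_e = 0.707 × 0.3125 = 0.2209 in; L = 21 in.
Weld metal: φR_n = 0.75 × 0.6 × 80 × 0.2209 × 21 = 167 kips.
Base metal (shear rupture): φR_n = 0.75 × 0.6 × 70 × 0.5 × 21 = 330.8 kips.
Governing: weld metal.

φR_n ≈ 167 kips (weld metal governs)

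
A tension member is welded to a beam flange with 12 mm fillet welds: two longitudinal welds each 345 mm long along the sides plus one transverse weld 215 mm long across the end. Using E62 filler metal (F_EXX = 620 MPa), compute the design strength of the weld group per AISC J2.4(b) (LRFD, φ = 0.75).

φR_n ≈ 2150 kN

t_e = 0.707 × 12 = 8.484 mm.
R_nwl = 0.6 × 620 × 8.484 × 690 × 10⁻³ = 2178 kN (longitudinal, 2 welds).
R_nwt = 0.6 × 620 × 8.484 × 215 × 10⁻³ = 678.6 kN (transverse, base value).
(i) R_nwl + R_nwt = 2856 kN; (ii) 0.85 R_nwl + 1.5 R_nwt = 2869 kN.
R_n = max = 2869 kN [governs: (ii)]; φR_n = 2152 kN.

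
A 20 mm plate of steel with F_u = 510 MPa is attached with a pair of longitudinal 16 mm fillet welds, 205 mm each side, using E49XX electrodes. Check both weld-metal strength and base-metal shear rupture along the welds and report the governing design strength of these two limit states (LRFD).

φR_n ≈ 1020 kN (weld metal governs)

E49XX → F_EXX = 490 MPa.
t_e = 0.707 × 16 = 11.31 mm; L = 410 mm.
Weld metal: φR_n = 0.75 × 0.6 × 490 × 11.31 × 410 × 10⁻³ = 1023 kN.
Base metal (shear rupture): φR_n = 0.75 × 0.6 × 510 × 20 × 410 × 10⁻³ = 1882 kN.
Governing: weld metal.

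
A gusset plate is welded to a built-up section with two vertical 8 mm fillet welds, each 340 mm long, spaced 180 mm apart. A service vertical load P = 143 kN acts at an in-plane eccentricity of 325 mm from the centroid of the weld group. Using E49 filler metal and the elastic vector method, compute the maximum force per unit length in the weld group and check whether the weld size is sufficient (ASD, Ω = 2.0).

f_max ≈ 860 N/mm; NOT adequate

E49XX → F_EXX = 490 MPa.
Total weld length L_w = 680 mm. Treat welds as unit-width lines.
Polar moment about centroid: J = 2[d³/12 + d(b/2)²] = 2[340³/12 + 340×90²] = 12060000 mm³.
Direct shear f_v = P/L_w = 143×10³ / 680 = 210.3 N/mm (vertical).
Torsion M = P·e = 143×10³ × 325 = 46475000 N·mm.
Critical point at (x, y) = (90, 170) from centroid. f_tx = M·y/J = 655.2 N/mm; f_ty = M·x/J = 346.9 N/mm.
Resultant f_max = √[f_tx² + (f_v + f_ty)²] = √[655.2² + (210.3 + 346.9)²] = 860.1 N/mm.
Capacity per unit length: r_n/Ω = (1/2.0) × 0.6 × 490 × (0.707 × 8) = 831.4 N/mm.
860.1 > 831.4 → NOT adequate.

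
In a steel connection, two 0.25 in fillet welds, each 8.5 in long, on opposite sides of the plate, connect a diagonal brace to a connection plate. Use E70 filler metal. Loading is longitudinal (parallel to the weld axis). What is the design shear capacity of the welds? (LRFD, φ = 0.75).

φR_n ≈ 94.6 kips

E70XX → F_EXX = 70 ksi.
Effective throat t_e = 0.707 × 0.25 = 0.1767 in.
Total length L = 17 in; A_we = 0.1767 × 17 = 3.005 in².
F_nw = 0.6 F_EXX = 0.6 × 70 = 42 ksi.
φR_n = 0.75 × 42 × 3.005 = 94.65 kips.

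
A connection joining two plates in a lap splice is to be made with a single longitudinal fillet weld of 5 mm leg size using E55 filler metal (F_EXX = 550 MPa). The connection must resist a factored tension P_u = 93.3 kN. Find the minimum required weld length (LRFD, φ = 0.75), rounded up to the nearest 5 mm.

Throat t_e = 0.707 × 5 = 3.535 mm.
φr_n = 0.75 × 0.6 × 550 × 3.535 × 10⁻³ = 0.8749 kN/mm.
L_req = P_u / φr_n = 93.3 / 0.8749 = 106.6 mm total.
Round up → use L = 110 mm.

L = 110 mm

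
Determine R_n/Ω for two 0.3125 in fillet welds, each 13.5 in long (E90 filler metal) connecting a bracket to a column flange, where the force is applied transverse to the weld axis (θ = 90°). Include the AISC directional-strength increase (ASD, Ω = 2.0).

R_n/Ω ≈ 242 kips

E90XX → F_EXX = 90 ksi.
t_e = 0.707 × 0.3125 = 0.2209 in; A_we = 0.2209 × 27 = 5.965 in².
Directional factor: 1.0 + 0.5 sin^1.5(90°) = 1.5.
F_nw = 0.6 × 90 × 1.5 = 81 ksi.
R_n/Ω = (81 × 5.965) / 2.0 = 241.6 kips.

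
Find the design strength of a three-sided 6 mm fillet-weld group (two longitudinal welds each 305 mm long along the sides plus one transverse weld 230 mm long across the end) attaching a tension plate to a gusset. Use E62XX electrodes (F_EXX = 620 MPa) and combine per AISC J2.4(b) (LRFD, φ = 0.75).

t_e = 0.707 × 6 = 4.242 mm.
R_nwl = 0.6 × 620 × 4.242 × 610 × 10⁻³ = 962.6 kN (longitudinal, 2 welds).
R_nwt = 0.6 × 620 × 4.242 × 230 × 10⁻³ = 362.9 kN (transverse, base value).
(i) R_nwl + R_nwt = 1326 kN; (ii) 0.85 R_nwl + 1.5 R_nwt = 1363 kN.
R_n = max = 1363 kN [governs: (ii)]; φR_n = 1022 kN.

φR_n ≈ 1020 kN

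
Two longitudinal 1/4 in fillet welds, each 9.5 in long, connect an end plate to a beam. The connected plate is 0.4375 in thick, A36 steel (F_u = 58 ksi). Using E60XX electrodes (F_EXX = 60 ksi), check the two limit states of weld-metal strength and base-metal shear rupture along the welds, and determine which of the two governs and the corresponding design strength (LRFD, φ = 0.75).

t_e = 0.707 × 0.25 = 0.1767 in; L = 19 in.
Weld metal: φR_n = 0.75 × 0.6 × 60 × 0.1767 × 19 = 90.67 kips.
Base metal (shear rupture): φR_n = 0.75 × 0.6 × 58 × 0.4375 × 19 = 217 kips.
Governing: weld metal.

φR_n ≈ 90.7 kips (weld metal governs)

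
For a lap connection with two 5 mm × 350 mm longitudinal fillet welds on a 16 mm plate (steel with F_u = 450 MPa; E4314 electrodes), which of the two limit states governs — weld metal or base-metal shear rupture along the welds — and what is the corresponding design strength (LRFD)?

φR_n ≈ 479 kN (weld metal governs)

E43XX → F_EXX = 430 MPa.
t_e = 0.707 × 5 = 3.535 mm; L = 700 mm.
Weld metal: φR_n = 0.75 × 0.6 × 430 × 3.535 × 700 × 10⁻³ = 478.8 kN.
Base metal (shear rupture): φR_n = 0.75 × 0.6 × 450 × 16 × 700 × 10⁻³ = 2268 kN.
Governing: weld metal.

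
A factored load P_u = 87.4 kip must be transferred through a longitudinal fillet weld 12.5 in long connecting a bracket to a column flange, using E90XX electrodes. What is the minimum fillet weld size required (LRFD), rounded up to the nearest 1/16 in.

w = 1/4 in

E90XX → F_EXX = 90 ksi.
Total weld length L = 12.5 in.
Required throat t_e = P_u / (φ × 0.6 F_EXX × L) = 87.4 / (0.75 × 0.6 × 90 × 12.5) = 0.1726 in.
Required leg w = t_e / 0.707 = 0.2442 in → use 1/4 in.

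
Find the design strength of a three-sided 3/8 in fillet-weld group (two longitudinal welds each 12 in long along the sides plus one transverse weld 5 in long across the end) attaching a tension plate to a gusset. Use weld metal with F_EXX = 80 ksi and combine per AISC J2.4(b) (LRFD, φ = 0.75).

t_e = 0.707 × 0.375 = 0.2651 in.
R_nwl = 0.6 × 80 × 0.2651 × 24 = 305.4 kip (longitudinal, 2 welds).
R_nwt = 0.6 × 80 × 0.2651 × 5 = 63.63 kip (transverse, base value).
(i) R_nwl + R_nwt = 369.1 kip; (ii) 0.85 R_nwl + 1.5 R_nwt = 355.1 kip.
R_n = max = 369.1 kip [governs: (i)]; φR_n = 276.8 kip.

φR_n ≈ 277 kip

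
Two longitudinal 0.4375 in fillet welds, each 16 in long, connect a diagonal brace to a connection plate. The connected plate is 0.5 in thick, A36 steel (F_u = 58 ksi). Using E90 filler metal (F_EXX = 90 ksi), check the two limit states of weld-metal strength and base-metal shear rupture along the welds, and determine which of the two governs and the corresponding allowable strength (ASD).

R_n/Ω ≈ 267 kip (weld metal governs)

t_e = 0.707 × 0.4375 = 0.3093 in; L = 32 in.
Weld metal: R_n/Ω = (1/2.0) × 0.6 × 90 × 0.3093 × 32 = 267.2 kip.
Base metal (shear rupture): R_n/Ω = (1/2.0) × 0.6 × 58 × 0.5 × 32 = 278.4 kip.
Governing: weld metal.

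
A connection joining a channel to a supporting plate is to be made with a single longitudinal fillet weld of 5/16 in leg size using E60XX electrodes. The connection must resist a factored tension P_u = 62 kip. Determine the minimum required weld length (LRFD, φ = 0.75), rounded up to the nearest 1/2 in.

L = 10.5 in

E60XX → F_EXX = 60 ksi.
Throat t_e = 0.707 × 0.3125 = 0.2209 in.
φr_n = 0.75 × 0.6 × 60 × 0.2209 = 5.965 kip/in.
L_req = P_u / φr_n = 62 / 5.965 = 10.39 in total.
Round up → use L = 10.5 in.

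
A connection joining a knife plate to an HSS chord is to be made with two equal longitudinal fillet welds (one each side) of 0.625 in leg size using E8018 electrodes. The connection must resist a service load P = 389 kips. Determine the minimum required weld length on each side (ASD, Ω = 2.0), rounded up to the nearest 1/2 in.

E80XX → F_EXX = 80 ksi.
Throat t_e = 0.707 × 0.625 = 0.4419 in.
r_n/Ω = (0.6 × 80 × 0.4419) / 2.0 = 10.6 kip/in.
L_req = P / (r_n/Ω) = 389 / 10.6 = 36.68 in total.
Per side: 36.68 / 2 = 18.34 in.
Round up → use L = 18.5 in on each side.

L = 18.5 in on each side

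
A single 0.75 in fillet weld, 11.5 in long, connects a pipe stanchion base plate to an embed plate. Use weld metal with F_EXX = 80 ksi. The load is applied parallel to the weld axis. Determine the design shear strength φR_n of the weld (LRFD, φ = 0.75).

φR_n ≈ 220 kips

Effective throat t_e = 0.707 × 0.75 = 0.5302 in.
Total length L = 11.5 in; A_we = 0.5302 × 11.5 = 6.098 in².
F_nw = 0.6 F_EXX = 0.6 × 80 = 48 ksi.
φR_n = 0.75 × 48 × 6.098 = 219.5 kips.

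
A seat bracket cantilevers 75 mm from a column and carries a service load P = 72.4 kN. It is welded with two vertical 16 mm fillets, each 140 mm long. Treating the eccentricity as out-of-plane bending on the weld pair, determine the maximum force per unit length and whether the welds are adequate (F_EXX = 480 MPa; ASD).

f_max ≈ 870 N/mm; adequate

L_w = 2 × 140 = 280 mm; section modulus (unit throat) S = 2 × L²/6 = 6533 mm².
Direct shear f_v = P/L_w = 72.4×10³/280 = 258.6 N/mm.
Moment M = P × e = 72.4×10³ × 75 = 5430000 N·mm; bending f_b = M/S = 831.1 N/mm.
f_max = √(f_v² + f_b²) = √(258.6² + 831.1²) = 870.4 N/mm.
r_n/Ω = (1/2.0) × 0.6 × 480 × (0.707 × 16) = 1629 N/mm → adequate.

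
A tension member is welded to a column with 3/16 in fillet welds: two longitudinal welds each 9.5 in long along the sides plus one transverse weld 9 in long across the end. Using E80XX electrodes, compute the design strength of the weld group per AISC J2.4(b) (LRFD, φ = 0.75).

φR_n ≈ 141 kip

E80XX → F_EXX = 80 ksi.
t_e = 0.707 × 0.1875 = 0.1326 in.
R_nwl = 0.6 × 80 × 0.1326 × 19 = 120.9 kip (longitudinal, 2 welds).
R_nwt = 0.6 × 80 × 0.1326 × 9 = 57.27 kip (transverse, base value).
(i) R_nwl + R_nwt = 178.2 kip; (ii) 0.85 R_nwl + 1.5 R_nwt = 188.7 kip.
R_n = max = 188.7 kip [governs: (ii)]; φR_n = 141.5 kip.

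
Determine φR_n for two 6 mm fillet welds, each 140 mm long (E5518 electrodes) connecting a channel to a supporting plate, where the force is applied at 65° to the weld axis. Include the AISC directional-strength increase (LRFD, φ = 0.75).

E55XX → F_EXX = 550 MPa.
t_e = 0.707 × 6 = 4.242 mm; A_we = 4.242 × 280 = 1188 mm².
Directional factor: 1.0 + 0.5 sin^1.5(65°) = 1.431.
F_nw = 0.6 × 550 × 1.431 = 472.4 MPa.
φR_n = 0.75 × 472.4 × 1188 × 10⁻³ = 420.8 kN.

φR_n ≈ 421 kN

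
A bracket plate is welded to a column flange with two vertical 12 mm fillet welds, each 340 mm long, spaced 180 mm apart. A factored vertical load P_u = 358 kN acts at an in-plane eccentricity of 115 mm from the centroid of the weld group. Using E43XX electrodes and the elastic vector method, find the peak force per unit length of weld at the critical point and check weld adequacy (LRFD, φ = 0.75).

f_max ≈ 1020 N/mm; adequate

E43XX → F_EXX = 430 MPa.
Total weld length L_w = 680 mm. Treat welds as unit-width lines.
Polar moment about centroid: J = 2[d³/12 + d(b/2)²] = 2[340³/12 + 340×90²] = 12060000 mm³.
Direct shear f_v = P/L_w = 358×10³ / 680 = 526.5 N/mm (vertical).
Torsion M = P·e = 358×10³ × 115 = 41170000 N·mm.
Critical point at (x, y) = (90, 170) from centroid. f_tx = M·y/J = 580.4 N/mm; f_ty = M·x/J = 307.3 N/mm.
Resultant f_max = √[f_tx² + (f_v + f_ty)²] = √[580.4² + (526.5 + 307.3)²] = 1016 N/mm.
Capacity per unit length: φr_n = 0.75 × 0.6 × 430 × (0.707 × 12) = 1642 N/mm.
1016 ≤ 1642 → adequate.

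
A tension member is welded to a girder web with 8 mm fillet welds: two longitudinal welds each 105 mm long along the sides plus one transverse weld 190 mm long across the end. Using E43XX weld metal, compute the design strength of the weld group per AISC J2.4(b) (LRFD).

E43XX → F_EXX = 430 MPa.
t_e = 0.707 × 8 = 5.656 mm.
R_nwl = 0.6 × 430 × 5.656 × 210 × 10⁻³ = 306.4 kN (longitudinal, 2 welds).
R_nwt = 0.6 × 430 × 5.656 × 190 × 10⁻³ = 277.3 kN (transverse, base value).
(i) R_nwl + R_nwt = 583.7 kN; (ii) 0.85 R_nwl + 1.5 R_nwt = 676.4 kN.
R_n = max = 676.4 kN [governs: (ii)]; φR_n = 507.3 kN.

φR_n ≈ 507 kN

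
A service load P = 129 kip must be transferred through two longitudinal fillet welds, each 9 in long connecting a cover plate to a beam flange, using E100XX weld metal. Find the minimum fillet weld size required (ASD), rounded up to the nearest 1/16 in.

w = 3/8 in

E100XX → F_EXX = 100 ksi.
Total weld length L = 18 in.
Required throat t_e = P × Ω / (0.6 F_EXX × L) = 129 × 2.0 / (0.6 × 100 × 18) = 0.2389 in.
Required leg w = t_e / 0.707 = 0.3379 in → use 3/8 in.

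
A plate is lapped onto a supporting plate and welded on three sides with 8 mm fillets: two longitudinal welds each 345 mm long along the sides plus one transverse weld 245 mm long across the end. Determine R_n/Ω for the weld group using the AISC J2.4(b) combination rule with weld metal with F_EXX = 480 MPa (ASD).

t_e = 0.707 × 8 = 5.656 mm.
R_nwl = 0.6 × 480 × 5.656 × 690 × 10⁻³ = 1124 kN (longitudinal, 2 welds).
R_nwt = 0.6 × 480 × 5.656 × 245 × 10⁻³ = 399.1 kN (transverse, base value).
(i) R_nwl + R_nwt = 1523 kN; (ii) 0.85 R_nwl + 1.5 R_nwt = 1554 kN.
R_n = max = 1554 kN [governs: (ii)]; R_n/Ω = 777 kN.

R_n/Ω ≈ 777 kN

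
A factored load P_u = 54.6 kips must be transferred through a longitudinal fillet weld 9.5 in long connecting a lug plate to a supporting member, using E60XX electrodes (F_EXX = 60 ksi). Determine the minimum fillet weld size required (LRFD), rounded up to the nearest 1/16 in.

w = 5/16 in

Total weld length L = 9.5 in.
Required throat t_e = P_u / (φ × 0.6 F_EXX × L) = 54.6 / (0.75 × 0.6 × 60 × 9.5) = 0.2129 in.
Required leg w = t_e / 0.707 = 0.3011 in → use 5/16 in.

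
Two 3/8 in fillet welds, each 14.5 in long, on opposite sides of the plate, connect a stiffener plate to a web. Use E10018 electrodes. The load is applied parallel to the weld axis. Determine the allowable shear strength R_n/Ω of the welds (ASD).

R_n/Ω ≈ 231 kip

E100XX → F_EXX = 100 ksi.
Effective throat t_e = 0.707 × 0.375 = 0.2651 in.
Total length L = 29 in; A_we = 0.2651 × 29 = 7.689 in².
F_nw = 0.6 F_EXX = 0.6 × 100 = 60 ksi.
R_n = 60 × 7.689 = 461.3 kip; R_n/Ω = 461.3/2.0 = 230.7 kip.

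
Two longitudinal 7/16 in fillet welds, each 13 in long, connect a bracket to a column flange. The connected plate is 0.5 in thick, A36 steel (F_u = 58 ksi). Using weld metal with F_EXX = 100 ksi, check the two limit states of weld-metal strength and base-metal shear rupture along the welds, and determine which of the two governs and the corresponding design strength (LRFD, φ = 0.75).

φR_n ≈ 339 kips (base-metal shear rupture governs)

t_e = 0.707 × 0.4375 = 0.3093 in; L = 26 in.
Weld metal: φR_n = 0.75 × 0.6 × 100 × 0.3093 × 26 = 361.9 kips.
Base metal (shear rupture): φR_n = 0.75 × 0.6 × 58 × 0.5 × 26 = 339.3 kips.
Governing: base-metal shear rupture.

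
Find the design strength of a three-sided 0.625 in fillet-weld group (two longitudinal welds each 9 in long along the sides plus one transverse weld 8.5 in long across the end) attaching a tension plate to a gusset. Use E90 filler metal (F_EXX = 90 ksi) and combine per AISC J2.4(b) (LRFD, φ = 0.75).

φR_n ≈ 502 kip

t_e = 0.707 × 0.625 = 0.4419 in.
R_nwl = 0.6 × 90 × 0.4419 × 18 = 429.5 kip (longitudinal, 2 welds).
R_nwt = 0.6 × 90 × 0.4419 × 8.5 = 202.8 kip (transverse, base value).
(i) R_nwl + R_nwt = 632.3 kip; (ii) 0.85 R_nwl + 1.5 R_nwt = 669.3 kip.
R_n = max = 669.3 kip [governs: (ii)]; φR_n = 502 kip.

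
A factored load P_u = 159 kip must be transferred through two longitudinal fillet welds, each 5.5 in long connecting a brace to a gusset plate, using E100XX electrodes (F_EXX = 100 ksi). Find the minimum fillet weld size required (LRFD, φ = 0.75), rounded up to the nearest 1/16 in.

Total weld length L = 11 in.
Required throat t_e = P_u / (φ × 0.6 F_EXX × L) = 159 / (0.75 × 0.6 × 100 × 11) = 0.3212 in.
Required leg w = t_e / 0.707 = 0.4543 in → use 1/2 in.

w = 1/2 in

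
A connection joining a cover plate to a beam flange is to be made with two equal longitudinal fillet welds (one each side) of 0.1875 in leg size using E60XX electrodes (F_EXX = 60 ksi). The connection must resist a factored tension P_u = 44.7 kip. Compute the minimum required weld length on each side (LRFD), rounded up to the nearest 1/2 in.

L = 6.5 in on each side

Throat t_e = 0.707 × 0.1875 = 0.1326 in.
φr_n = 0.75 × 0.6 × 60 × 0.1326 = 3.579 kip/in.
L_req = P_u / φr_n = 44.7 / 3.579 = 12.49 in total.
Per side: 12.49 / 2 = 6.244 in.
Round up → use L = 6.5 in on each side.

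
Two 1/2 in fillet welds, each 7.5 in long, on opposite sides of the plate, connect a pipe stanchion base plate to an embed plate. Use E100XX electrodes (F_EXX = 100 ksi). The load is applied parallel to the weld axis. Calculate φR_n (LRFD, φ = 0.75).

φR_n ≈ 239 kips

Effective throat t_e = 0.707 × 0.5 = 0.3535 in.
Total length L = 15 in; A_we = 0.3535 × 15 = 5.302 in².
F_nw = 0.6 F_EXX = 0.6 × 100 = 60 ksi.
φR_n = 0.75 × 60 × 5.302 = 238.6 kips.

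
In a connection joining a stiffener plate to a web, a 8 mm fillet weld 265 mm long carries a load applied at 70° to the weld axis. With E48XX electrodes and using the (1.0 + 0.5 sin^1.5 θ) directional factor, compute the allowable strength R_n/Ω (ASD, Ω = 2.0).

E48XX → F_EXX = 480 MPa.
t_e = 0.707 × 8 = 5.656 mm; A_we = 5.656 × 265 = 1499 mm².
Directional factor: 1.0 + 0.5 sin^1.5(70°) = 1.455.
F_nw = 0.6 × 480 × 1.455 = 419.2 MPa.
R_n/Ω = (419.2 × 1499) / 2.0 × 10⁻³ = 314.1 kN.

R_n/Ω ≈ 314 kN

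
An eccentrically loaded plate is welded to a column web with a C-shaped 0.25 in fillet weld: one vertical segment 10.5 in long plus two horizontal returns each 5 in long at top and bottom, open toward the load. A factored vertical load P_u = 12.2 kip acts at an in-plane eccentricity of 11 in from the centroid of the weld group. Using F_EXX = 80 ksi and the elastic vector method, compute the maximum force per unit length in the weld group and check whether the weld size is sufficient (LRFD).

f_max ≈ 2.44 kip/in; adequate

Total weld length L_w = 20.5 in. Treat welds as unit-width lines.
Centroid: x̄ = 2×5×2.5 / 20.5 = 1.22 in from the vertical weld.
Polar moment about centroid: J = I_x + I_y = [10.5³/12 + 2×5×5.25²] + [10.5×1.22² + 2(5³/12 + 5×1.28²)] = 424.9 in³.
Direct shear f_v = P/L_w = 12.2 / 20.5 = 0.5951 kip/in (vertical).
Torsion M = P·e = 12.2 × 11 = 134.2 kip·in.
Critical point at (x, y) = (3.78, 5.25) from centroid. f_tx = M·y/J = 1.658 kip/in; f_ty = M·x/J = 1.194 kip/in.
Resultant f_max = √[f_tx² + (f_v + f_ty)²] = √[1.658² + (0.5951 + 1.194)²] = 2.439 kip/in.
Capacity per unit length: φr_n = 0.75 × 0.6 × 80 × (0.707 × 0.25) = 6.363 kip/in.
2.439 ≤ 6.363 → adequate.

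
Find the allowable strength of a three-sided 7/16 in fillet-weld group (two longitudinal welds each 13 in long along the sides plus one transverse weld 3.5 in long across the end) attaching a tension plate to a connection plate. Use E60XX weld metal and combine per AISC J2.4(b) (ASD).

R_n/Ω ≈ 164 kips

E60XX → F_EXX = 60 ksi.
t_e = 0.707 × 0.4375 = 0.3093 in.
R_nwl = 0.6 × 60 × 0.3093 × 26 = 289.5 kips (longitudinal, 2 welds).
R_nwt = 0.6 × 60 × 0.3093 × 3.5 = 38.97 kips (transverse, base value).
(i) R_nwl + R_nwt = 328.5 kips; (ii) 0.85 R_nwl + 1.5 R_nwt = 304.5 kips.
R_n = max = 328.5 kips [governs: (i)]; R_n/Ω = 164.2 kips.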